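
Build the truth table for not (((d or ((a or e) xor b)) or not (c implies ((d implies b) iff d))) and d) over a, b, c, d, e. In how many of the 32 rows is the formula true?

16

  a   |   b   |   c   |   d   |   e   |   φ  
----- | ----- | ----- | ----- | ----- | -----
 True |  True |  True |  True |  True | False
 True |  True |  True |  True | False | False
 True |  True |  True | False |  True |  True
 True |  True |  True | False | False |  True
 True |  True | False |  True |  True | False
 True |  True | False |  True | False | False
 True |  True | False | False |  True |  True
 True |  True | False | False | False |  True
 True | False |  True |  True |  True | False
 True | False |  True |  True | False | False
 True | False |  True | False |  True |  True
 True | False |  True | False | False |  True
 True | False | False |  True |  True | False
 True | False | False |  True | False | False
 True | False | False | False |  True |  True
 True | False | False | False | False |  True
False |  True |  True |  True |  True | False
False |  True |  True |  True | False | False
False |  True |  True | False |  True |  True
False |  True |  True | False | False |  True
False |  True | False |  True |  True | False
False |  True | False |  True | False | False
False |  True | False | False |  True |  True
False |  True | False | False | False |  True
False | False |  True |  True |  True | False
False | False |  True |  True | False | False
False | False |  True | False |  True |  True
False | False |  True | False | False |  True
False | False | False |  True |  True | False
False | False | False |  True | False | False
False | False | False | False |  True |  True
False | False | False | False | False |  True
The formula is true on 16 of the 32 rows.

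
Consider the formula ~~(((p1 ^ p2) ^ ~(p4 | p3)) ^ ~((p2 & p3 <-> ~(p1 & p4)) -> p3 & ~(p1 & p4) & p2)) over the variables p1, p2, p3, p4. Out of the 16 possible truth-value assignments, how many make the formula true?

p1  p2  p3  p4  |  φ
T   T   T   T   |  F
T   T   T   F   |  F
T   T   F   T   |  T
T   T   F   F   |  T
T   F   T   T   |  F
T   F   T   F   |  T
T   F   F   T   |  F
T   F   F   F   |  F
F   T   T   T   |  T
F   T   T   F   |  T
F   T   F   T   |  T
F   T   F   F   |  F
F   F   T   T   |  F
F   F   T   F   |  F
F   F   F   T   |  F
F   F   F   F   |  T
The formula is true on 7 of the 16 rows.

7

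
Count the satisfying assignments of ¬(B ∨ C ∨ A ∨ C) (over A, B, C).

A  B  C  |  ¬(B ∨ C ∨ A ∨ C)
0  0  0  |         1        
0  0  1  |         0        
0  1  0  |         0        
0  1  1  |         0        
1  0  0  |         0        
1  0  1  |         0        
1  1  0  |         0        
1  1  1  |         0        
The formula is true on 1 of the 8 rows.

1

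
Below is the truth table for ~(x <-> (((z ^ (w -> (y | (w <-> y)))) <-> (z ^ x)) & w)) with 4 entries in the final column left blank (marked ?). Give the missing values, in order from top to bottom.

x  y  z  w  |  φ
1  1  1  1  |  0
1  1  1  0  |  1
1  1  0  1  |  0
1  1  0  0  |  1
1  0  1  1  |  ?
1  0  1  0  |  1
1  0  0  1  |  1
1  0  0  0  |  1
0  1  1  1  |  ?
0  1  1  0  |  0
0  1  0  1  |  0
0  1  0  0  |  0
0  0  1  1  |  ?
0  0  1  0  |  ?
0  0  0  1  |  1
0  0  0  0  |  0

1, 0, 1, 0

Row x=1, y=0, z=1, w=1: (((z ^ (w -> (y | (w <-> y)))) <-> (z ^ x)) & w) = 0, (x <-> (((z ^ (w -> (y | (w <-> y)))) <-> (z ^ x)) & w)) = 0, so the formula = 1.
Row x=0, y=1, z=1, w=1: (((z ^ (w -> (y | (w <-> y)))) <-> (z ^ x)) & w) = 0, (x <-> (((z ^ (w -> (y | (w <-> y)))) <-> (z ^ x)) & w)) = 1, so the formula = 0.
Row x=0, y=0, z=1, w=1: (((z ^ (w -> (y | (w <-> y)))) <-> (z ^ x)) & w) = 1, (x <-> (((z ^ (w -> (y | (w <-> y)))) <-> (z ^ x)) & w)) = 0, so the formula = 1.
Row x=0, y=0, z=1, w=0: (((z ^ (w -> (y | (w <-> y)))) <-> (z ^ x)) & w) = 0, (x <-> (((z ^ (w -> (y | (w <-> y)))) <-> (z ^ x)) & w)) = 1, so the formula = 0.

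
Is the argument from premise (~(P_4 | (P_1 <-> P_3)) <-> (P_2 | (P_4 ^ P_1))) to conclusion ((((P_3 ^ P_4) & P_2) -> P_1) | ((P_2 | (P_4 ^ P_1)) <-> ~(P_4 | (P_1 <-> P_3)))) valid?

P_1 | P_2 | P_3 | P_4 | φ | ψ
--- | --- | --- | --- | - | -
 T  |  T  |  T  |  T  | F | T
 T  |  T  |  T  |  F  | F | T
 T  |  T  |  F  |  T  | F | T
 T  |  T  |  F  |  F  | T | T
 T  |  F  |  T  |  T  | T | T
 T  |  F  |  T  |  F  | F | T
 T  |  F  |  F  |  T  | T | T
 T  |  F  |  F  |  F  | T | T
 F  |  T  |  T  |  T  | F | T
 F  |  T  |  T  |  F  | T | T
 F  |  T  |  F  |  T  | F | F
 F  |  T  |  F  |  F  | F | T
 F  |  F  |  T  |  T  | F | T
 F  |  F  |  T  |  F  | F | T
 F  |  F  |  F  |  T  | F | T
 F  |  F  |  F  |  F  | T | T
In every row where φ is true, ψ is also true, so φ ⊨ ψ.

yes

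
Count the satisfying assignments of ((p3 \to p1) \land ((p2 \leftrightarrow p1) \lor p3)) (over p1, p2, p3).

4

p1 | p2 | p3 || (p3 \to p1) | (p2 \leftrightarrow p1) | φ
F  | F  | F  ||      T      |            T            | T
F  | F  | T  ||      F      |            T            | F
F  | T  | F  ||      T      |            F            | F
F  | T  | T  ||      F      |            F            | F
T  | F  | F  ||      T      |            F            | F
T  | F  | T  ||      T      |            F            | T
T  | T  | F  ||      T      |            T            | T
T  | T  | T  ||      T      |            T            | T
The formula is true on 4 of the 8 rows.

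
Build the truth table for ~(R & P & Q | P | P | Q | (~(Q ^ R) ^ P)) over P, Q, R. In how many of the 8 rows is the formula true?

1

P | Q | R || φ
1 | 1 | 1 || 0
1 | 1 | 0 || 0
1 | 0 | 1 || 0
1 | 0 | 0 || 0
0 | 1 | 1 || 0
0 | 1 | 0 || 0
0 | 0 | 1 || 1
0 | 0 | 0 || 0
The formula is true on 1 of the 8 rows.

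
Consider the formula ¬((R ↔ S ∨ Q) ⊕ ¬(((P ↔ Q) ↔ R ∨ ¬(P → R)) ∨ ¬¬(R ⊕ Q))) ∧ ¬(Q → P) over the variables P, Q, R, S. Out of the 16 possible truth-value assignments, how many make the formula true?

P | Q | R | S | φ
- | - | - | - | -
T | T | T | T | F
T | T | T | F | F
T | T | F | T | F
T | T | F | F | F
T | F | T | T | F
T | F | T | F | F
T | F | F | T | F
T | F | F | F | F
F | T | T | T | T
F | T | T | F | T
F | T | F | T | T
F | T | F | F | T
F | F | T | T | F
F | F | T | F | F
F | F | F | T | F
F | F | F | F | F
The formula is true on 4 of the 16 rows.

4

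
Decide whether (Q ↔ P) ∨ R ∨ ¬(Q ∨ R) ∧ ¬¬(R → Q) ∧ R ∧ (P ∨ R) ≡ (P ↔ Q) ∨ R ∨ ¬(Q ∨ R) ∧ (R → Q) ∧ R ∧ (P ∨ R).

P | Q | R || φ | ψ
T | T | T || T | T
T | T | F || T | T
T | F | T || T | T
T | F | F || F | F
F | T | T || T | T
F | T | F || F | F
F | F | T || T | T
F | F | F || T | T
The columns for φ and ψ agree on every row, so they are logically equivalent.

equivalent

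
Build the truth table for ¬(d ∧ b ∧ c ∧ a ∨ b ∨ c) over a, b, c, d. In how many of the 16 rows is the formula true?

4

  a   |   b   |   c   |   d   || (d ∧ b ∧ c) | ((d ∧ b ∧ c) ∧ a) | (b ∨ c) | ¬(((d ∧ b ∧ c) ∧ a) ∨ (b ∨ c))
False | False | False | False ||    False    |       False       |  False  |              True             
False | False | False |  True ||    False    |       False       |  False  |              True             
False | False |  True | False ||    False    |       False       |   True  |             False             
False | False |  True |  True ||    False    |       False       |   True  |             False             
False |  True | False | False ||    False    |       False       |   True  |             False             
False |  True | False |  True ||    False    |       False       |   True  |             False             
False |  True |  True | False ||    False    |       False       |   True  |             False             
False |  True |  True |  True ||     True    |       False       |   True  |             False             
 True | False | False | False ||    False    |       False       |  False  |              True             
 True | False | False |  True ||    False    |       False       |  False  |              True             
 True | False |  True | False ||    False    |       False       |   True  |             False             
 True | False |  True |  True ||    False    |       False       |   True  |             False             
 True |  True | False | False ||    False    |       False       |   True  |             False             
 True |  True | False |  True ||    False    |       False       |   True  |             False             
 True |  True |  True | False ||    False    |       False       |   True  |             False             
 True |  True |  True |  True ||     True    |        True       |   True  |             False             
The formula is true on 4 of the 16 rows.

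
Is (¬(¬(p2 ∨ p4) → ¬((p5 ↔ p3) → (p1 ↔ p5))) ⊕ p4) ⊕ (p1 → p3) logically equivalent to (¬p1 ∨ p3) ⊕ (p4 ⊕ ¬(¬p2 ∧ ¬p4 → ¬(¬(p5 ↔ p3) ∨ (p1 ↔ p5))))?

equivalent

p1 | p2 | p3 | p4 | p5 | φ | ψ
-- | -- | -- | -- | -- | - | -
T  | T  | T  | T  | T  | F | F
T  | T  | T  | T  | F  | F | F
T  | T  | T  | F  | T  | T | T
T  | T  | T  | F  | F  | T | T
T  | T  | F  | T  | T  | T | T
T  | T  | F  | T  | F  | T | T
T  | T  | F  | F  | T  | F | F
T  | T  | F  | F  | F  | F | F
T  | F  | T  | T  | T  | F | F
T  | F  | T  | T  | F  | F | F
T  | F  | T  | F  | T  | F | F
T  | F  | T  | F  | F  | F | F
T  | F  | F  | T  | T  | T | T
T  | F  | F  | T  | F  | T | T
T  | F  | F  | F  | T  | T | T
T  | F  | F  | F  | F  | F | F
F  | T  | T  | T  | T  | F | F
F  | T  | T  | T  | F  | F | F
F  | T  | T  | F  | T  | T | T
F  | T  | T  | F  | F  | T | T
F  | T  | F  | T  | T  | F | F
F  | T  | F  | T  | F  | F | F
F  | T  | F  | F  | T  | T | T
F  | T  | F  | F  | F  | T | T
F  | F  | T  | T  | T  | F | F
F  | F  | T  | T  | F  | F | F
F  | F  | T  | F  | T  | T | T
F  | F  | T  | F  | F  | F | F
F  | F  | F  | T  | T  | F | F
F  | F  | F  | T  | F  | F | F
F  | F  | F  | F  | T  | F | F
F  | F  | F  | F  | F  | F | F
The columns for φ and ψ agree on every row, so they are logically equivalent.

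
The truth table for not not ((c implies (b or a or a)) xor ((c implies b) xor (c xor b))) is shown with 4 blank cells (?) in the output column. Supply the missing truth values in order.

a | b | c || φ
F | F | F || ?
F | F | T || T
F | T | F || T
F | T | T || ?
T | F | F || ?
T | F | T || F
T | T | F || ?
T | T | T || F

F, F, F, T

Row a=F, b=F, c=F: ((c implies (b or a or a)) xor ((c implies b) xor (c xor b))) = F, not ((c implies (b or a or a)) xor ((c implies b) xor (c xor b))) = T, so the formula = F.
Row a=F, b=T, c=T: ((c implies (b or a or a)) xor ((c implies b) xor (c xor b))) = F, not ((c implies (b or a or a)) xor ((c implies b) xor (c xor b))) = T, so the formula = F.
Row a=T, b=F, c=F: ((c implies (b or a or a)) xor ((c implies b) xor (c xor b))) = F, not ((c implies (b or a or a)) xor ((c implies b) xor (c xor b))) = T, so the formula = F.
Row a=T, b=T, c=F: ((c implies (b or a or a)) xor ((c implies b) xor (c xor b))) = T, not ((c implies (b or a or a)) xor ((c implies b) xor (c xor b))) = F, so the formula = T.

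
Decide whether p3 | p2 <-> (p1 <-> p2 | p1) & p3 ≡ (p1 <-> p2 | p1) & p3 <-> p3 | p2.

equivalent

p1 | p2 | p3 | φ | ψ
-- | -- | -- | - | -
T  | T  | T  | T | T
T  | T  | F  | F | F
T  | F  | T  | T | T
T  | F  | F  | T | T
F  | T  | T  | F | F
F  | T  | F  | F | F
F  | F  | T  | T | T
F  | F  | F  | T | T
The columns for φ and ψ agree on every row, so they are logically equivalent.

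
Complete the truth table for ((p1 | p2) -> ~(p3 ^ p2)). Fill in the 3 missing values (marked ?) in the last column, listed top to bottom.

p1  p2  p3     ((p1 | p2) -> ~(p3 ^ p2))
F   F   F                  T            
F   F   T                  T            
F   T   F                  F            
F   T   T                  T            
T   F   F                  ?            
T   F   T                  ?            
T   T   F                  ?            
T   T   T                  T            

T, F, F

Row p1=T, p2=F, p3=F: (p1 | p2) = T, ~(p3 ^ p2) = T, so ((p1 | p2) -> ~(p3 ^ p2)) = T.
Row p1=T, p2=F, p3=T: (p1 | p2) = T, ~(p3 ^ p2) = F, so ((p1 | p2) -> ~(p3 ^ p2)) = F.
Row p1=T, p2=T, p3=F: (p1 | p2) = T, ~(p3 ^ p2) = F, so ((p1 | p2) -> ~(p3 ^ p2)) = F.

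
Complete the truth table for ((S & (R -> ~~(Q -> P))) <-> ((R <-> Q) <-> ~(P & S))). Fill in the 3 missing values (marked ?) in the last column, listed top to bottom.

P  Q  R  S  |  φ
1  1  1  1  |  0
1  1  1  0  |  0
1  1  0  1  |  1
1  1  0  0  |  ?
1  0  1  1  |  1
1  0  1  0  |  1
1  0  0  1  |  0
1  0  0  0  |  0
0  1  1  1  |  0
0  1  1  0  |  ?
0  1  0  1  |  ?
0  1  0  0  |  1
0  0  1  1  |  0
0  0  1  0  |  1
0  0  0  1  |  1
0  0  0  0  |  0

1, 0, 0

Row P=1, Q=1, R=0, S=0: (S & (R -> ~~(Q -> P))) = 0, ((R <-> Q) <-> ~(P & S)) = 0, so the formula = 1.
Row P=0, Q=1, R=1, S=0: (S & (R -> ~~(Q -> P))) = 0, ((R <-> Q) <-> ~(P & S)) = 1, so the formula = 0.
Row P=0, Q=1, R=0, S=1: (S & (R -> ~~(Q -> P))) = 1, ((R <-> Q) <-> ~(P & S)) = 0, so the formula = 0.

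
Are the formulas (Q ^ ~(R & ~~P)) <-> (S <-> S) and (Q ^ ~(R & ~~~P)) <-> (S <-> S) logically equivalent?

P | Q | R | S || φ | ψ
1 | 1 | 1 | 1 || 1 | 0
1 | 1 | 1 | 0 || 1 | 0
1 | 1 | 0 | 1 || 0 | 0
1 | 1 | 0 | 0 || 0 | 0
1 | 0 | 1 | 1 || 0 | 1
1 | 0 | 1 | 0 || 0 | 1
1 | 0 | 0 | 1 || 1 | 1
1 | 0 | 0 | 0 || 1 | 1
0 | 1 | 1 | 1 || 0 | 1
0 | 1 | 1 | 0 || 0 | 1
0 | 1 | 0 | 1 || 0 | 0
0 | 1 | 0 | 0 || 0 | 0
0 | 0 | 1 | 1 || 1 | 0
0 | 0 | 1 | 0 || 1 | 0
0 | 0 | 0 | 1 || 1 | 1
0 | 0 | 0 | 0 || 1 | 1
The columns differ at P=1, Q=1, R=1, S=1 (φ=1, ψ=0), so they are not equivalent.

not equivalent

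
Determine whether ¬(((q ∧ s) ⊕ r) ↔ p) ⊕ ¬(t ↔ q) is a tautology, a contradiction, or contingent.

p | q | r | s | t || φ
1 | 1 | 1 | 1 | 1 || 1
1 | 1 | 1 | 1 | 0 || 0
1 | 1 | 1 | 0 | 1 || 0
1 | 1 | 1 | 0 | 0 || 1
1 | 1 | 0 | 1 | 1 || 0
1 | 1 | 0 | 1 | 0 || 1
1 | 1 | 0 | 0 | 1 || 1
1 | 1 | 0 | 0 | 0 || 0
1 | 0 | 1 | 1 | 1 || 1
1 | 0 | 1 | 1 | 0 || 0
1 | 0 | 1 | 0 | 1 || 1
1 | 0 | 1 | 0 | 0 || 0
1 | 0 | 0 | 1 | 1 || 0
1 | 0 | 0 | 1 | 0 || 1
1 | 0 | 0 | 0 | 1 || 0
1 | 0 | 0 | 0 | 0 || 1
0 | 1 | 1 | 1 | 1 || 0
0 | 1 | 1 | 1 | 0 || 1
0 | 1 | 1 | 0 | 1 || 1
0 | 1 | 1 | 0 | 0 || 0
0 | 1 | 0 | 1 | 1 || 1
0 | 1 | 0 | 1 | 0 || 0
0 | 1 | 0 | 0 | 1 || 0
0 | 1 | 0 | 0 | 0 || 1
0 | 0 | 1 | 1 | 1 || 0
0 | 0 | 1 | 1 | 0 || 1
0 | 0 | 1 | 0 | 1 || 0
0 | 0 | 1 | 0 | 0 || 1
0 | 0 | 0 | 1 | 1 || 1
0 | 0 | 0 | 1 | 0 || 0
0 | 0 | 0 | 0 | 1 || 1
0 | 0 | 0 | 0 | 0 || 0
16 of 32 rows are 1, so the formula is contingent.

contingent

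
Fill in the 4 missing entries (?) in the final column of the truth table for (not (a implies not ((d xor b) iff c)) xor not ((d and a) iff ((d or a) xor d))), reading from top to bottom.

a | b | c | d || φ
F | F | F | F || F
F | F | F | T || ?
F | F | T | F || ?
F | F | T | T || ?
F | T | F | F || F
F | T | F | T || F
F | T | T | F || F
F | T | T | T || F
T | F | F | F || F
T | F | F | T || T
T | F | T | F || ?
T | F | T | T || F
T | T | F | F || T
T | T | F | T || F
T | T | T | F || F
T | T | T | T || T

F, F, F, T

Row a=F, b=F, c=F, d=T: not (a implies not ((d xor b) iff c)) = F, not ((d and a) iff ((d or a) xor d)) = F, so the formula = F.
Row a=F, b=F, c=T, d=F: not (a implies not ((d xor b) iff c)) = F, not ((d and a) iff ((d or a) xor d)) = F, so the formula = F.
Row a=F, b=F, c=T, d=T: not (a implies not ((d xor b) iff c)) = F, not ((d and a) iff ((d or a) xor d)) = F, so the formula = F.
Row a=T, b=F, c=T, d=F: not (a implies not ((d xor b) iff c)) = F, not ((d and a) iff ((d or a) xor d)) = T, so the formula = T.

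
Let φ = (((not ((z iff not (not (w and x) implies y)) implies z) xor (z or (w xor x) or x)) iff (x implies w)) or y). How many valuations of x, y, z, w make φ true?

x  y  z  w  |  (w and x)  not (w and x)  (not (w and x) implies y)  (w xor x)  (z or (w xor x) or x)  (x implies w)  φ
F  F  F  F  |      F            T                    F                  F                F                  T        F
F  F  F  T  |      F            T                    F                  T                T                  T        T
F  F  T  F  |      F            T                    F                  F                T                  T        T
F  F  T  T  |      F            T                    F                  T                T                  T        T
F  T  F  F  |      F            T                    T                  F                F                  T        T
F  T  F  T  |      F            T                    T                  T                T                  T        T
F  T  T  F  |      F            T                    T                  F                T                  T        T
F  T  T  T  |      F            T                    T                  T                T                  T        T
T  F  F  F  |      F            T                    F                  T                T                  F        F
T  F  F  T  |      T            F                    T                  F                T                  T        F
T  F  T  F  |      F            T                    F                  T                T                  F        F
T  F  T  T  |      T            F                    T                  F                T                  T        T
T  T  F  F  |      F            T                    T                  T                T                  F        T
T  T  F  T  |      T            F                    T                  F                T                  T        T
T  T  T  F  |      F            T                    T                  T                T                  F        T
T  T  T  T  |      T            F                    T                  F                T                  T        T
The formula is true on 12 of the 16 rows.

12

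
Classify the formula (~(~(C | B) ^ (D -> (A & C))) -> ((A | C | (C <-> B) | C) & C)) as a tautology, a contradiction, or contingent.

  A      B      C      D       (C | B)  ~(C | B)  (A & C)  (D -> (A & C))  (~(C | B) ^ (D -> (A & C)))  ~(~(C | B) ^ (D -> (A & C)))  (C <-> B)  (A | C | (C <-> B) | C)    φ  
 True   True   True   True       True    False      True        True                   True                        False                 True              True            True
 True   True   True  False       True    False      True        True                   True                        False                 True              True            True
 True   True  False   True       True    False     False       False                  False                         True                False              True           False
 True   True  False  False       True    False     False        True                   True                        False                False              True            True
 True  False   True   True       True    False      True        True                   True                        False                False              True            True
 True  False   True  False       True    False      True        True                   True                        False                False              True            True
 True  False  False   True      False     True     False       False                   True                        False                 True              True            True
 True  False  False  False      False     True     False        True                  False                         True                 True              True           False
False   True   True   True       True    False     False       False                  False                         True                 True              True            True
False   True   True  False       True    False     False        True                   True                        False                 True              True            True
False   True  False   True       True    False     False       False                  False                         True                False             False           False
False   True  False  False       True    False     False        True                   True                        False                False             False            True
False  False   True   True       True    False     False       False                  False                         True                False              True            True
False  False   True  False       True    False     False        True                   True                        False                False              True            True
False  False  False   True      False     True     False       False                   True                        False                 True              True            True
False  False  False  False      False     True     False        True                  False                         True                 True              True           False
12 of 16 rows are True, so the formula is contingent.

contingent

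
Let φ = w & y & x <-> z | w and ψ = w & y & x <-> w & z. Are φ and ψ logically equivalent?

not equivalent

x | y | z | w || φ | ψ
F | F | F | F || T | T
F | F | F | T || F | T
F | F | T | F || F | T
F | F | T | T || F | F
F | T | F | F || T | T
F | T | F | T || F | T
F | T | T | F || F | T
F | T | T | T || F | F
T | F | F | F || T | T
T | F | F | T || F | T
T | F | T | F || F | T
T | F | T | T || F | F
T | T | F | F || T | T
T | T | F | T || T | F
T | T | T | F || F | T
T | T | T | T || T | T
The columns differ at x=F, y=F, z=F, w=T (φ=F, ψ=T), so they are not equivalent.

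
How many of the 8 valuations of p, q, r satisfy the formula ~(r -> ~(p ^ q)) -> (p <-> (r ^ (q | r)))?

p | q | r | φ
- | - | - | -
F | F | F | T
F | F | T | T
F | T | F | T
F | T | T | T
T | F | F | T
T | F | T | F
T | T | F | T
T | T | T | T
The formula is true on 7 of the 8 rows.

7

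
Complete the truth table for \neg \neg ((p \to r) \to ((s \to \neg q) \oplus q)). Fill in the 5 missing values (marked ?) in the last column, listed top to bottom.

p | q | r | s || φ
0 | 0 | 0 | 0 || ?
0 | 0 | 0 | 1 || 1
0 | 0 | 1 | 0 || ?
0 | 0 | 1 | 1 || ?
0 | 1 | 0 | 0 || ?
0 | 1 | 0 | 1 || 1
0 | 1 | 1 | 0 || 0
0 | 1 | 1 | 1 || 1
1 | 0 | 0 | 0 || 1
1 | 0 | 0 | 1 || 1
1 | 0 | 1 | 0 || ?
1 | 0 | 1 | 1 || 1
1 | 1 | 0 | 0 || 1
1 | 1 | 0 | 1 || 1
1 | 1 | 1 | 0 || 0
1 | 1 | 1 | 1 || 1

Row p=0, q=0, r=0, s=0: ((p \to r) \to ((s \to \neg q) \oplus q)) = 1, \neg ((p \to r) \to ((s \to \neg q) \oplus q)) = 0, so the formula = 1.
Row p=0, q=0, r=1, s=0: ((p \to r) \to ((s \to \neg q) \oplus q)) = 1, \neg ((p \to r) \to ((s \to \neg q) \oplus q)) = 0, so the formula = 1.
Row p=0, q=0, r=1, s=1: ((p \to r) \to ((s \to \neg q) \oplus q)) = 1, \neg ((p \to r) \to ((s \to \neg q) \oplus q)) = 0, so the formula = 1.
Row p=0, q=1, r=0, s=0: ((p \to r) \to ((s \to \neg q) \oplus q)) = 0, \neg ((p \to r) \to ((s \to \neg q) \oplus q)) = 1, so the formula = 0.
Row p=1, q=0, r=1, s=0: ((p \to r) \to ((s \to \neg q) \oplus q)) = 1, \neg ((p \to r) \to ((s \to \neg q) \oplus q)) = 0, so the formula = 1.

1, 1, 1, 0, 1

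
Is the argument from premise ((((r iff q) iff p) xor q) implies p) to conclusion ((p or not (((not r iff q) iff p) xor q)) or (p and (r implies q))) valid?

no

p  q  r  |  φ  ψ
T  T  T  |  T  T
T  T  F  |  T  T
T  F  T  |  T  T
T  F  F  |  T  T
F  T  T  |  F  T
F  T  F  |  T  F
F  F  T  |  F  T
F  F  F  |  T  F
At p=F, q=T, r=F we have φ true but ψ false, so φ does not entail ψ.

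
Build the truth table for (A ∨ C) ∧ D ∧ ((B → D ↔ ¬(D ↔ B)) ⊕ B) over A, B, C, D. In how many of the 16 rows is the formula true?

6

A | B | C | D | (A ∨ C) | (B → D) | (D ↔ B) | ¬(D ↔ B) | ((B → D) ↔ ¬(D ↔ B)) | (((B → D) ↔ ¬(D ↔ B)) ⊕ B) | φ
- | - | - | - | ------- | ------- | ------- | -------- | -------------------- | -------------------------- | -
0 | 0 | 0 | 0 |    0    |    1    |    1    |    0     |          0           |             0              | 0
0 | 0 | 0 | 1 |    0    |    1    |    0    |    1     |          1           |             1              | 0
0 | 0 | 1 | 0 |    1    |    1    |    1    |    0     |          0           |             0              | 0
0 | 0 | 1 | 1 |    1    |    1    |    0    |    1     |          1           |             1              | 1
0 | 1 | 0 | 0 |    0    |    0    |    0    |    1     |          0           |             1              | 0
0 | 1 | 0 | 1 |    0    |    1    |    1    |    0     |          0           |             1              | 0
0 | 1 | 1 | 0 |    1    |    0    |    0    |    1     |          0           |             1              | 0
0 | 1 | 1 | 1 |    1    |    1    |    1    |    0     |          0           |             1              | 1
1 | 0 | 0 | 0 |    1    |    1    |    1    |    0     |          0           |             0              | 0
1 | 0 | 0 | 1 |    1    |    1    |    0    |    1     |          1           |             1              | 1
1 | 0 | 1 | 0 |    1    |    1    |    1    |    0     |          0           |             0              | 0
1 | 0 | 1 | 1 |    1    |    1    |    0    |    1     |          1           |             1              | 1
1 | 1 | 0 | 0 |    1    |    0    |    0    |    1     |          0           |             1              | 0
1 | 1 | 0 | 1 |    1    |    1    |    1    |    0     |          0           |             1              | 1
1 | 1 | 1 | 0 |    1    |    0    |    0    |    1     |          0           |             1              | 0
1 | 1 | 1 | 1 |    1    |    1    |    1    |    0     |          0           |             1              | 1
The formula is true on 6 of the 16 rows.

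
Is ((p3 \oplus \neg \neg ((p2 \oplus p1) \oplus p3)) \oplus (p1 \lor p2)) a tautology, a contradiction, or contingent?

p1 | p2 | p3 | φ
-- | -- | -- | -
T  | T  | T  | T
T  | T  | F  | T
T  | F  | T  | F
T  | F  | F  | F
F  | T  | T  | F
F  | T  | F  | F
F  | F  | T  | F
F  | F  | F  | F
2 of 8 rows are T, so the formula is contingent.

contingent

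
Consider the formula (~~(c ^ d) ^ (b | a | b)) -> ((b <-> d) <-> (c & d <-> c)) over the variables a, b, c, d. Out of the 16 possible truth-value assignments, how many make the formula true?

11

a  b  c  d     (c ^ d)  ~(c ^ d)  ~~(c ^ d)  (b | a)  ((b | a) | b)  (~~(c ^ d) ^ ((b | a) | b))  (b <-> d)  (c & d)  ((c & d) <-> c)  φ
F  F  F  F        F        T          F         F           F                     F                   T         F            T         T
F  F  F  T        T        F          T         F           F                     T                   F         F            T         F
F  F  T  F        T        F          T         F           F                     T                   T         F            F         F
F  F  T  T        F        T          F         F           F                     F                   F         T            T         T
F  T  F  F        F        T          F         T           T                     T                   F         F            T         F
F  T  F  T        T        F          T         T           T                     F                   T         F            T         T
F  T  T  F        T        F          T         T           T                     F                   F         F            F         T
F  T  T  T        F        T          F         T           T                     T                   T         T            T         T
T  F  F  F        F        T          F         T           T                     T                   T         F            T         T
T  F  F  T        T        F          T         T           T                     F                   F         F            T         T
T  F  T  F        T        F          T         T           T                     F                   T         F            F         T
T  F  T  T        F        T          F         T           T                     T                   F         T            T         F
T  T  F  F        F        T          F         T           T                     T                   F         F            T         F
T  T  F  T        T        F          T         T           T                     F                   T         F            T         T
T  T  T  F        T        F          T         T           T                     F                   F         F            F         T
T  T  T  T        F        T          F         T           T                     T                   T         T            T         T
The formula is true on 11 of the 16 rows.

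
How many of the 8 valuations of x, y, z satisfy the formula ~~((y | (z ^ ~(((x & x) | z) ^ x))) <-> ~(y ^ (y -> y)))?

x  y  z     (x & x)  ((x & x) | z)  (((x & x) | z) ^ x)  ~(((x & x) | z) ^ x)  (z ^ ~(((x & x) | z) ^ x))  (y -> y)  (y ^ (y -> y))  ~(y ^ (y -> y))  φ
F  F  F        F           F                 F                    T                        T                  T            T                F         F
F  F  T        F           T                 T                    F                        T                  T            T                F         F
F  T  F        F           F                 F                    T                        T                  T            F                T         T
F  T  T        F           T                 T                    F                        T                  T            F                T         T
T  F  F        T           T                 F                    T                        T                  T            T                F         F
T  F  T        T           T                 F                    T                        F                  T            T                F         T
T  T  F        T           T                 F                    T                        T                  T            F                T         T
T  T  T        T           T                 F                    T                        F                  T            F                T         T
The formula is true on 5 of the 8 rows.

5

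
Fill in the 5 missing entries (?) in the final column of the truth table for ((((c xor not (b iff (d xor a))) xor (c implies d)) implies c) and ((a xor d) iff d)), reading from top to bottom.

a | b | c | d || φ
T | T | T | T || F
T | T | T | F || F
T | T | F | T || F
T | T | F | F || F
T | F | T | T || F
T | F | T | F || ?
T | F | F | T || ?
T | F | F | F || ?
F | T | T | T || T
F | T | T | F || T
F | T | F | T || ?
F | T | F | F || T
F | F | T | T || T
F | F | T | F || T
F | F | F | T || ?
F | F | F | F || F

F, F, F, F, T

Row a=T, b=F, c=T, d=F: (((c xor not (b iff (d xor a))) xor (c implies d)) implies c) = T, ((a xor d) iff d) = F, so the formula = F.
Row a=T, b=F, c=F, d=T: (((c xor not (b iff (d xor a))) xor (c implies d)) implies c) = F, ((a xor d) iff d) = F, so the formula = F.
Row a=T, b=F, c=F, d=F: (((c xor not (b iff (d xor a))) xor (c implies d)) implies c) = T, ((a xor d) iff d) = F, so the formula = F.
Row a=F, b=T, c=F, d=T: (((c xor not (b iff (d xor a))) xor (c implies d)) implies c) = F, ((a xor d) iff d) = T, so the formula = F.
Row a=F, b=F, c=F, d=T: (((c xor not (b iff (d xor a))) xor (c implies d)) implies c) = T, ((a xor d) iff d) = T, so the formula = T.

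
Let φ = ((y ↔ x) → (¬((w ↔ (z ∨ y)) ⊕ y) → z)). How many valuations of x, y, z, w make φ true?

14

x | y | z | w || (y ↔ x) | (z ∨ y) | (w ↔ (z ∨ y)) | ((w ↔ (z ∨ y)) ⊕ y) | ¬((w ↔ (z ∨ y)) ⊕ y) | (¬((w ↔ (z ∨ y)) ⊕ y) → z) | φ
1 | 1 | 1 | 1 ||    1    |    1    |       1       |          0          |          1           |             1              | 1
1 | 1 | 1 | 0 ||    1    |    1    |       0       |          1          |          0           |             1              | 1
1 | 1 | 0 | 1 ||    1    |    1    |       1       |          0          |          1           |             0              | 0
1 | 1 | 0 | 0 ||    1    |    1    |       0       |          1          |          0           |             1              | 1
1 | 0 | 1 | 1 ||    0    |    1    |       1       |          1          |          0           |             1              | 1
1 | 0 | 1 | 0 ||    0    |    1    |       0       |          0          |          1           |             1              | 1
1 | 0 | 0 | 1 ||    0    |    0    |       0       |          0          |          1           |             0              | 1
1 | 0 | 0 | 0 ||    0    |    0    |       1       |          1          |          0           |             1              | 1
0 | 1 | 1 | 1 ||    0    |    1    |       1       |          0          |          1           |             1              | 1
0 | 1 | 1 | 0 ||    0    |    1    |       0       |          1          |          0           |             1              | 1
0 | 1 | 0 | 1 ||    0    |    1    |       1       |          0          |          1           |             0              | 1
0 | 1 | 0 | 0 ||    0    |    1    |       0       |          1          |          0           |             1              | 1
0 | 0 | 1 | 1 ||    1    |    1    |       1       |          1          |          0           |             1              | 1
0 | 0 | 1 | 0 ||    1    |    1    |       0       |          0          |          1           |             1              | 1
0 | 0 | 0 | 1 ||    1    |    0    |       0       |          0          |          1           |             0              | 0
0 | 0 | 0 | 0 ||    1    |    0    |       1       |          1          |          0           |             1              | 1
The formula is true on 14 of the 16 rows.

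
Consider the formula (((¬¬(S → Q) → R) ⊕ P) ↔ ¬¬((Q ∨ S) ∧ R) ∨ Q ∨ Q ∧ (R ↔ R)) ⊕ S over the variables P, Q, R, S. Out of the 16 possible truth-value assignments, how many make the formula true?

8

P | Q | R | S | φ
- | - | - | - | -
1 | 1 | 1 | 1 | 1
1 | 1 | 1 | 0 | 0
1 | 1 | 0 | 1 | 0
1 | 1 | 0 | 0 | 1
1 | 0 | 1 | 1 | 1
1 | 0 | 1 | 0 | 1
1 | 0 | 0 | 1 | 0
1 | 0 | 0 | 0 | 0
0 | 1 | 1 | 1 | 0
0 | 1 | 1 | 0 | 1
0 | 1 | 0 | 1 | 1
0 | 1 | 0 | 0 | 0
0 | 0 | 1 | 1 | 0
0 | 0 | 1 | 0 | 0
0 | 0 | 0 | 1 | 1
0 | 0 | 0 | 0 | 1
The formula is true on 8 of the 16 rows.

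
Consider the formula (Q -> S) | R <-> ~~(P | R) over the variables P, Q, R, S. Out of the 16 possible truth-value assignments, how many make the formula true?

P  Q  R  S     (((Q -> S) | R) <-> ~~(P | R))
T  T  T  T                   T               
T  T  T  F                   T               
T  T  F  T                   T               
T  T  F  F                   F               
T  F  T  T                   T               
T  F  T  F                   T               
T  F  F  T                   T               
T  F  F  F                   T               
F  T  T  T                   T               
F  T  T  F                   T               
F  T  F  T                   F               
F  T  F  F                   T               
F  F  T  T                   T               
F  F  T  F                   T               
F  F  F  T                   F               
F  F  F  F                   F               
The formula is true on 12 of the 16 rows.

12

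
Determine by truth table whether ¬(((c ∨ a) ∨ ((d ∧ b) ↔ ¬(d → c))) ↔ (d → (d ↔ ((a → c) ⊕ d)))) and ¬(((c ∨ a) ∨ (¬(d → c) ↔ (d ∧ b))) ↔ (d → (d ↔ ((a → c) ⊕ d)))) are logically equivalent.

equivalent

a | b | c | d || φ | ψ
1 | 1 | 1 | 1 || 1 | 1
1 | 1 | 1 | 0 || 0 | 0
1 | 1 | 0 | 1 || 0 | 0
1 | 1 | 0 | 0 || 0 | 0
1 | 0 | 1 | 1 || 1 | 1
1 | 0 | 1 | 0 || 0 | 0
1 | 0 | 0 | 1 || 0 | 0
1 | 0 | 0 | 0 || 0 | 0
0 | 1 | 1 | 1 || 1 | 1
0 | 1 | 1 | 0 || 0 | 0
0 | 1 | 0 | 1 || 1 | 1
0 | 1 | 0 | 0 || 0 | 0
0 | 0 | 1 | 1 || 1 | 1
0 | 0 | 1 | 0 || 0 | 0
0 | 0 | 0 | 1 || 0 | 0
0 | 0 | 0 | 0 || 0 | 0
The columns for φ and ψ agree on every row, so they are logically equivalent.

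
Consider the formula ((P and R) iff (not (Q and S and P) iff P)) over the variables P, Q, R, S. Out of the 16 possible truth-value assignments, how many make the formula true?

P | Q | R | S || φ
1 | 1 | 1 | 1 || 0
1 | 1 | 1 | 0 || 1
1 | 1 | 0 | 1 || 1
1 | 1 | 0 | 0 || 0
1 | 0 | 1 | 1 || 1
1 | 0 | 1 | 0 || 1
1 | 0 | 0 | 1 || 0
1 | 0 | 0 | 0 || 0
0 | 1 | 1 | 1 || 1
0 | 1 | 1 | 0 || 1
0 | 1 | 0 | 1 || 1
0 | 1 | 0 | 0 || 1
0 | 0 | 1 | 1 || 1
0 | 0 | 1 | 0 || 1
0 | 0 | 0 | 1 || 1
0 | 0 | 0 | 0 || 1
The formula is true on 12 of the 16 rows.

12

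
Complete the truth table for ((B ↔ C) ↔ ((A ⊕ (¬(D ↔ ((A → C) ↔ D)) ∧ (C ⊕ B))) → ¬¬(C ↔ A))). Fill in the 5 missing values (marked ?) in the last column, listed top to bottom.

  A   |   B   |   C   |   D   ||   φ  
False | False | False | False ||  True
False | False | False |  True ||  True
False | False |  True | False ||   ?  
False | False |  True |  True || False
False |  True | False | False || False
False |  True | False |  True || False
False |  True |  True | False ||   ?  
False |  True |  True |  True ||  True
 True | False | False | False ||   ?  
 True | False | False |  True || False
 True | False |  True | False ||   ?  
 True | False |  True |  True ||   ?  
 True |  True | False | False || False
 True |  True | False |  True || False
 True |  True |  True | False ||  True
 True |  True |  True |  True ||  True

Row A=False, B=False, C=True, D=False: (B ↔ C) = False, ((A ⊕ (¬(D ↔ ((A → C) ↔ D)) ∧ (C ⊕ B))) → ¬¬(C ↔ A)) = True, so the formula = False.
Row A=False, B=True, C=True, D=False: (B ↔ C) = True, ((A ⊕ (¬(D ↔ ((A → C) ↔ D)) ∧ (C ⊕ B))) → ¬¬(C ↔ A)) = True, so the formula = True.
Row A=True, B=False, C=False, D=False: (B ↔ C) = True, ((A ⊕ (¬(D ↔ ((A → C) ↔ D)) ∧ (C ⊕ B))) → ¬¬(C ↔ A)) = False, so the formula = False.
Row A=True, B=False, C=True, D=False: (B ↔ C) = False, ((A ⊕ (¬(D ↔ ((A → C) ↔ D)) ∧ (C ⊕ B))) → ¬¬(C ↔ A)) = True, so the formula = False.
Row A=True, B=False, C=True, D=True: (B ↔ C) = False, ((A ⊕ (¬(D ↔ ((A → C) ↔ D)) ∧ (C ⊕ B))) → ¬¬(C ↔ A)) = True, so the formula = False.

False, True, False, False, False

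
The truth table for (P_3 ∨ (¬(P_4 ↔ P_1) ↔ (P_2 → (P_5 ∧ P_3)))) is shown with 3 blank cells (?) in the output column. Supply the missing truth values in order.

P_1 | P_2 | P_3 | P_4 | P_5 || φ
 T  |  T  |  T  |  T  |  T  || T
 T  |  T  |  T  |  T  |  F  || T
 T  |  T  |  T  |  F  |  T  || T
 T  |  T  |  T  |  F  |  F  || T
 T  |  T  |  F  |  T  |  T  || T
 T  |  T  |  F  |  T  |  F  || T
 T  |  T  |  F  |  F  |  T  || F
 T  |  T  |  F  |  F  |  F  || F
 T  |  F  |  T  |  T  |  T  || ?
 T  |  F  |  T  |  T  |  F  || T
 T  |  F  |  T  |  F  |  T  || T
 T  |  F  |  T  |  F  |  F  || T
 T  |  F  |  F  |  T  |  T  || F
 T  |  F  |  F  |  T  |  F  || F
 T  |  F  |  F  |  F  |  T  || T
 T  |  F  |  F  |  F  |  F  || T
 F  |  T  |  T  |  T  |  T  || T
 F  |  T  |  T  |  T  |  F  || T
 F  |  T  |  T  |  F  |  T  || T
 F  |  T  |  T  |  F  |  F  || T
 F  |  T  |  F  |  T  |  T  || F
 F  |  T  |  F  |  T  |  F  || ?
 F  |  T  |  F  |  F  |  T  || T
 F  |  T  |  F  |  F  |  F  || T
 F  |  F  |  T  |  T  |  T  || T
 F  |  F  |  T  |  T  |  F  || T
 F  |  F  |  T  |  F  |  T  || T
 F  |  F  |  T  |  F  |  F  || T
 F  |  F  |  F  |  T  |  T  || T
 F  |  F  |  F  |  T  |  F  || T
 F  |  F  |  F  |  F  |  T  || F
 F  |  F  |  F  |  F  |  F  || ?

T, F, F

Row P_1=T, P_2=F, P_3=T, P_4=T, P_5=T: (¬(P_4 ↔ P_1) ↔ (P_2 → (P_5 ∧ P_3))) = F, so the formula = T.
Row P_1=F, P_2=T, P_3=F, P_4=T, P_5=F: (¬(P_4 ↔ P_1) ↔ (P_2 → (P_5 ∧ P_3))) = F, so the formula = F.
Row P_1=F, P_2=F, P_3=F, P_4=F, P_5=F: (¬(P_4 ↔ P_1) ↔ (P_2 → (P_5 ∧ P_3))) = F, so the formula = F.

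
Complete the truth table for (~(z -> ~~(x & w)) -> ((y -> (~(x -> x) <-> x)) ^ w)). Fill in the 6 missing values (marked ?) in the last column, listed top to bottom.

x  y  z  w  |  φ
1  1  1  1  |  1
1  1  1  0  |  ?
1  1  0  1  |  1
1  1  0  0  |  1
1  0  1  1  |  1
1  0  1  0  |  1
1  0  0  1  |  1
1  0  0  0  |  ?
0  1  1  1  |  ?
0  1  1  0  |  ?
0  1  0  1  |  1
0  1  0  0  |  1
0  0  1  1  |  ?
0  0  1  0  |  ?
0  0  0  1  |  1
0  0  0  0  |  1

Row x=1, y=1, z=1, w=0: ~(z -> ~~(x & w)) = 1, ((y -> (~(x -> x) <-> x)) ^ w) = 0, so the formula = 0.
Row x=1, y=0, z=0, w=0: ~(z -> ~~(x & w)) = 0, ((y -> (~(x -> x) <-> x)) ^ w) = 1, so the formula = 1.
Row x=0, y=1, z=1, w=1: ~(z -> ~~(x & w)) = 1, ((y -> (~(x -> x) <-> x)) ^ w) = 0, so the formula = 0.
Row x=0, y=1, z=1, w=0: ~(z -> ~~(x & w)) = 1, ((y -> (~(x -> x) <-> x)) ^ w) = 1, so the formula = 1.
Row x=0, y=0, z=1, w=1: ~(z -> ~~(x & w)) = 1, ((y -> (~(x -> x) <-> x)) ^ w) = 0, so the formula = 0.
Row x=0, y=0, z=1, w=0: ~(z -> ~~(x & w)) = 1, ((y -> (~(x -> x) <-> x)) ^ w) = 1, so the formula = 1.

0, 1, 0, 1, 0, 1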